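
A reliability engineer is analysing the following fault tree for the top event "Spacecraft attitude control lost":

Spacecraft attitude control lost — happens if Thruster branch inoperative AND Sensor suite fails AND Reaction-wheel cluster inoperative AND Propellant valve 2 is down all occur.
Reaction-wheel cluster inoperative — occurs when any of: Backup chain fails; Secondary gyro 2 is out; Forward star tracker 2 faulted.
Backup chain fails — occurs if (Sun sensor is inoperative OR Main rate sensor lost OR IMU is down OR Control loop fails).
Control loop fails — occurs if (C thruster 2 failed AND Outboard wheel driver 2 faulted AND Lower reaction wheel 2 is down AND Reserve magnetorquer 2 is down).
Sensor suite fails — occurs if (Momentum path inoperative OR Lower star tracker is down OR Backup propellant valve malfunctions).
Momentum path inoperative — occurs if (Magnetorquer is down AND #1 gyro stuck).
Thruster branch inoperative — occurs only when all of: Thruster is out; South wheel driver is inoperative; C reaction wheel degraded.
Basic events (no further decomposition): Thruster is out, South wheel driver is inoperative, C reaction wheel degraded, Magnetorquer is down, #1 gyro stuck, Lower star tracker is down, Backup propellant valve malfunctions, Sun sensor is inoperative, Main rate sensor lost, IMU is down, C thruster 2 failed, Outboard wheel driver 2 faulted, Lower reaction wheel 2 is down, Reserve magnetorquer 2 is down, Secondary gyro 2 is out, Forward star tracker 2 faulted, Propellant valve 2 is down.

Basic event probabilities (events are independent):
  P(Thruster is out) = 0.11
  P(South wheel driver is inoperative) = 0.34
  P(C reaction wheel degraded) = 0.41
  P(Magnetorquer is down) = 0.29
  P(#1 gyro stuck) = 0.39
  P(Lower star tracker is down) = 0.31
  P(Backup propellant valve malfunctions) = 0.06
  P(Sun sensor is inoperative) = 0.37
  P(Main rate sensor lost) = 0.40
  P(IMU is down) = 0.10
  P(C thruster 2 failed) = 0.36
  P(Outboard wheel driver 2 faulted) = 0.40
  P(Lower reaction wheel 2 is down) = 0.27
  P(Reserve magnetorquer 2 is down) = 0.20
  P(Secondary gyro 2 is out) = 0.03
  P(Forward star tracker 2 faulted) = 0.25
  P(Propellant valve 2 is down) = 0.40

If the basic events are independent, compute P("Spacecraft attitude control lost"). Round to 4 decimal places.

0.0020

P(Thruster branch inoperative) [AND] = 0.11 × 0.34 × 0.41 = 0.015334
P(Momentum path inoperative) [AND] = 0.29 × 0.39 = 0.113100
P(Sensor suite fails) [OR] = 1 − (1−0.113100) × (1−0.31) × (1−0.06) = 0.424757
P(Control loop fails) [AND] = 0.36 × 0.40 × 0.27 × 0.20 = 0.007776
P(Backup chain fails) [OR] = 1 − (1−0.37) × (1−0.40) × (1−0.10) × (1−0.007776) = 0.662445
P(Reaction-wheel cluster inoperative) [OR] = 1 − (1−0.662445) × (1−0.03) × (1−0.25) = 0.754429
P(Spacecraft attitude control lost) [AND] = 0.015334 × 0.424757 × 0.754429 × 0.40 = 0.001966
Rounded to 4 decimal places: P(Spacecraft attitude control lost) ≈ 0.0020.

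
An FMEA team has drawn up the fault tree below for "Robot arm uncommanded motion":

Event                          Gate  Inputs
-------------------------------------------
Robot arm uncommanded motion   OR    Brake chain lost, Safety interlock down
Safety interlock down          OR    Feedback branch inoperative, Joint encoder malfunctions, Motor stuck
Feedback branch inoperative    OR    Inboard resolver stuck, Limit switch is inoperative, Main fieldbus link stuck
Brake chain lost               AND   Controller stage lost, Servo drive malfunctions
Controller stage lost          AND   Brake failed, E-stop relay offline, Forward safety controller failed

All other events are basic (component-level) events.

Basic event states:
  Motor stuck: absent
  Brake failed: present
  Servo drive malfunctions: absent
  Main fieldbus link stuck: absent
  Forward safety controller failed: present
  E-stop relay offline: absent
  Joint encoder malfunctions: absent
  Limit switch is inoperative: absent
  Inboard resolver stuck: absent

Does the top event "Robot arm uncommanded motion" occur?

No

Controller stage lost [AND]: Brake failed=occurs, E-stop relay offline=not, Forward safety controller failed=occurs → not all inputs occur → does not occur.
Brake chain lost [AND]: Controller stage lost=not, Servo drive malfunctions=not → not all inputs occur → does not occur.
Feedback branch inoperative [OR]: Inboard resolver stuck=not, Limit switch is inoperative=not, Main fieldbus link stuck=not → no input occurs → does not occur.
Safety interlock down [OR]: Feedback branch inoperative=not, Joint encoder malfunctions=not, Motor stuck=not → no input occurs → does not occur.
Robot arm uncommanded motion [OR]: Brake chain lost=not, Safety interlock down=not → no input occurs → does not occur.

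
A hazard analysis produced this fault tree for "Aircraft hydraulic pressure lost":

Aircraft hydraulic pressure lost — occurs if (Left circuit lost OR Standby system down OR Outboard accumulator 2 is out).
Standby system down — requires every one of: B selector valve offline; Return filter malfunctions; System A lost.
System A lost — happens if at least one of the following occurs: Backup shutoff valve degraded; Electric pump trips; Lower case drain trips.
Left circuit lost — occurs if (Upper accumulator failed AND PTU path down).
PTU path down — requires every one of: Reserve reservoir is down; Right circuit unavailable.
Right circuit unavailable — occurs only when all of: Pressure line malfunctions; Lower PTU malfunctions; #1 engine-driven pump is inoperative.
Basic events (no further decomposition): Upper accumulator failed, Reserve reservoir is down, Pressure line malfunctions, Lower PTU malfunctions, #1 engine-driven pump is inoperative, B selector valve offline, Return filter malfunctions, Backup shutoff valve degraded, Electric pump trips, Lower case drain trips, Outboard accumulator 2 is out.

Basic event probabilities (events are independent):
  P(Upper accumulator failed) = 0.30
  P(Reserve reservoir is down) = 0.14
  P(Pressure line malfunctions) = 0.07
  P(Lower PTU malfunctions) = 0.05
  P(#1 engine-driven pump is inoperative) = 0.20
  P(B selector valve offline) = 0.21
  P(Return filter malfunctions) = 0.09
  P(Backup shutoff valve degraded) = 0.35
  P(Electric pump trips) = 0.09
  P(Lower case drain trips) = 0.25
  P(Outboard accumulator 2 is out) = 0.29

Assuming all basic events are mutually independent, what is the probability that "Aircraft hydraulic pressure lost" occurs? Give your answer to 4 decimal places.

0.2975

P(Right circuit unavailable) [AND] = 0.07 × 0.05 × 0.20 = 0.000700
P(PTU path down) [AND] = 0.14 × 0.000700 = 0.000098
P(Left circuit lost) [AND] = 0.30 × 0.000098 = 0.000029
P(System A lost) [OR] = 1 − (1−0.35) × (1−0.09) × (1−0.25) = 0.556375
P(Standby system down) [AND] = 0.21 × 0.09 × 0.556375 = 0.010515
P(Aircraft hydraulic pressure lost) [OR] = 1 − (1−0.000029) × (1−0.010515) × (1−0.29) = 0.297486
Rounded to 4 decimal places: P(Aircraft hydraulic pressure lost) ≈ 0.2975.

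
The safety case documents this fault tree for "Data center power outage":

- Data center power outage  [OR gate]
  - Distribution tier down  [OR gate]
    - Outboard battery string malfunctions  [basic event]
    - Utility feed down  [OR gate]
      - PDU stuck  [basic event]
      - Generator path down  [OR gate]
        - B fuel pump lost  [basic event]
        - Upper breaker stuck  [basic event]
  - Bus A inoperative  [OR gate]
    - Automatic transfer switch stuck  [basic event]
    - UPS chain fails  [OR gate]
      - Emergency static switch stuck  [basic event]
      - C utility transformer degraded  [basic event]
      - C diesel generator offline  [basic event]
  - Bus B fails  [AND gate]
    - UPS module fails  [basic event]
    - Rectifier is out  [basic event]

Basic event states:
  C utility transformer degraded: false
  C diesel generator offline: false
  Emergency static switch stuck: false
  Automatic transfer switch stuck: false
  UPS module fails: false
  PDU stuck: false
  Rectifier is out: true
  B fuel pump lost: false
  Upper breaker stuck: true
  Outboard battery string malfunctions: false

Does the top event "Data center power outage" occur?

Yes

Generator path down [OR]: B fuel pump lost=not, Upper breaker stuck=occurs → at least one input occurs → occurs.
Utility feed down [OR]: PDU stuck=not, Generator path down=occurs → at least one input occurs → occurs.
Distribution tier down [OR]: Outboard battery string malfunctions=not, Utility feed down=occurs → at least one input occurs → occurs.
UPS chain fails [OR]: Emergency static switch stuck=not, C utility transformer degraded=not, C diesel generator offline=not → no input occurs → does not occur.
Bus A inoperative [OR]: Automatic transfer switch stuck=not, UPS chain fails=not → no input occurs → does not occur.
Bus B fails [AND]: UPS module fails=not, Rectifier is out=occurs → not all inputs occur → does not occur.
Data center power outage [OR]: Distribution tier down=occurs, Bus A inoperative=not, Bus B fails=not → at least one input occurs → occurs.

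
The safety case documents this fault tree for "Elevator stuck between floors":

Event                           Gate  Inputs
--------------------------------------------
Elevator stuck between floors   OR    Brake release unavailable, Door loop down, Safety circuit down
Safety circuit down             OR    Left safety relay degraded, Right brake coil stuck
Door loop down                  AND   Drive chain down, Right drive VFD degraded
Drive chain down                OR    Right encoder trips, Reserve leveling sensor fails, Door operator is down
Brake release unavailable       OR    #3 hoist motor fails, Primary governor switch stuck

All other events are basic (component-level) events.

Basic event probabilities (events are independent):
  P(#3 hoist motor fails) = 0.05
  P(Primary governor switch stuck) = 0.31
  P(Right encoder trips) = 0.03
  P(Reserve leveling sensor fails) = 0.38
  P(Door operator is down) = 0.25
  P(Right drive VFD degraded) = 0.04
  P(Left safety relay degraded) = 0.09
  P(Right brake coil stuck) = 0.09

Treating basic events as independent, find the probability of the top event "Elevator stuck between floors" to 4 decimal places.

0.4691

P(Brake release unavailable) [OR] = 1 − (1−0.05) × (1−0.31) = 0.344500
P(Drive chain down) [OR] = 1 − (1−0.03) × (1−0.38) × (1−0.25) = 0.548950
P(Door loop down) [AND] = 0.548950 × 0.04 = 0.021958
P(Safety circuit down) [OR] = 1 − (1−0.09) × (1−0.09) = 0.171900
P(Elevator stuck between floors) [OR] = 1 − (1−0.344500) × (1−0.021958) × (1−0.171900) = 0.469100
Rounded to 4 decimal places: P(Elevator stuck between floors) ≈ 0.4691.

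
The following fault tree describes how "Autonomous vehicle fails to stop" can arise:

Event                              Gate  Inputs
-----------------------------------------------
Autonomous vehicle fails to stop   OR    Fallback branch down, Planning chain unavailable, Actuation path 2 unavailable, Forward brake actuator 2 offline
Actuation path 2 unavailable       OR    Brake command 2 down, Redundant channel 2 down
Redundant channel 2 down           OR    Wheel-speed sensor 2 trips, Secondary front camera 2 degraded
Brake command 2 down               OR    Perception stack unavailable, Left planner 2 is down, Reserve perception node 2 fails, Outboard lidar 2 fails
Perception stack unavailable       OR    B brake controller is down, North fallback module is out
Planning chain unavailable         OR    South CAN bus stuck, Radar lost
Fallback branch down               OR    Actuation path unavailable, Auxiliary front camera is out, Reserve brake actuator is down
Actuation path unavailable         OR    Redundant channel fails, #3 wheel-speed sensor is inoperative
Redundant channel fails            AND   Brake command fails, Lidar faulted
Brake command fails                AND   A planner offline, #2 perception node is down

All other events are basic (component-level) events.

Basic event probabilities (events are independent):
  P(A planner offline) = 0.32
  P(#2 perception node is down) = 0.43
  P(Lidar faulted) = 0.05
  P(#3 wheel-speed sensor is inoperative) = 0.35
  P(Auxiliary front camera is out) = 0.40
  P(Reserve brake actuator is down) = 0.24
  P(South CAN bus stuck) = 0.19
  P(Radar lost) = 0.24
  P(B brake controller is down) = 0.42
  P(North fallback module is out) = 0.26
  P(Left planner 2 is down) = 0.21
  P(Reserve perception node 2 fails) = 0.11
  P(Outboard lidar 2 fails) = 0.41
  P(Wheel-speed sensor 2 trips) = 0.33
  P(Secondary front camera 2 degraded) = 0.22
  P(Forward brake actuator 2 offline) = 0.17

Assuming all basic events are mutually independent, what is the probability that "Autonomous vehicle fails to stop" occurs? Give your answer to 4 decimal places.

P(Brake command fails) [AND] = 0.32 × 0.43 = 0.137600
P(Redundant channel fails) [AND] = 0.137600 × 0.05 = 0.006880
P(Actuation path unavailable) [OR] = 1 − (1−0.006880) × (1−0.35) = 0.354472
P(Fallback branch down) [OR] = 1 − (1−0.354472) × (1−0.40) × (1−0.24) = 0.705639
P(Planning chain unavailable) [OR] = 1 − (1−0.19) × (1−0.24) = 0.384400
P(Perception stack unavailable) [OR] = 1 − (1−0.42) × (1−0.26) = 0.570800
P(Brake command 2 down) [OR] = 1 − (1−0.570800) × (1−0.21) × (1−0.11) × (1−0.41) = 0.821955
P(Redundant channel 2 down) [OR] = 1 − (1−0.33) × (1−0.22) = 0.477400
P(Actuation path 2 unavailable) [OR] = 1 − (1−0.821955) × (1−0.477400) = 0.906954
P(Autonomous vehicle fails to stop) [OR] = 1 − (1−0.705639) × (1−0.384400) × (1−0.906954) × (1−0.17) = 0.986006
Rounded to 4 decimal places: P(Autonomous vehicle fails to stop) ≈ 0.9860.

0.9860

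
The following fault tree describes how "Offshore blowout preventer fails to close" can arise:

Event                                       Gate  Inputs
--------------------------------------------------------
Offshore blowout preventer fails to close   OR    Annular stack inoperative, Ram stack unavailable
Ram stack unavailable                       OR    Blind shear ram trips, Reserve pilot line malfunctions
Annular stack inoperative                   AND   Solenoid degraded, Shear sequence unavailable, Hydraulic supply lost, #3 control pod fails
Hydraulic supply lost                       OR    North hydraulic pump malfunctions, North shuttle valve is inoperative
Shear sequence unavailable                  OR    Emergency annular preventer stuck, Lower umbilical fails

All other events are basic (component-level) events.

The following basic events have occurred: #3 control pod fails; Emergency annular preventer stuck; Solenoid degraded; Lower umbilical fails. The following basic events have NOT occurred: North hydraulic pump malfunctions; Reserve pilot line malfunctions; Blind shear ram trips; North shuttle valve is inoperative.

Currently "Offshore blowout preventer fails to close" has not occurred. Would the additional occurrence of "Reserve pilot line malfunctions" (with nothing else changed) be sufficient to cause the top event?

Counterfactual: set "Reserve pilot line malfunctions" to occurred.
Shear sequence unavailable [OR]: Emergency annular preventer stuck=occurs, Lower umbilical fails=occurs → at least one input occurs → occurs.
Hydraulic supply lost [OR]: North hydraulic pump malfunctions=not, North shuttle valve is inoperative=not → no input occurs → does not occur.
Annular stack inoperative [AND]: Solenoid degraded=occurs, Shear sequence unavailable=occurs, Hydraulic supply lost=not, #3 control pod fails=occurs → not all inputs occur → does not occur.
Ram stack unavailable [OR]: Blind shear ram trips=not, Reserve pilot line malfunctions=occurs → at least one input occurs → occurs.
Offshore blowout preventer fails to close [OR]: Annular stack inoperative=not, Ram stack unavailable=occurs → at least one input occurs → occurs.

Yes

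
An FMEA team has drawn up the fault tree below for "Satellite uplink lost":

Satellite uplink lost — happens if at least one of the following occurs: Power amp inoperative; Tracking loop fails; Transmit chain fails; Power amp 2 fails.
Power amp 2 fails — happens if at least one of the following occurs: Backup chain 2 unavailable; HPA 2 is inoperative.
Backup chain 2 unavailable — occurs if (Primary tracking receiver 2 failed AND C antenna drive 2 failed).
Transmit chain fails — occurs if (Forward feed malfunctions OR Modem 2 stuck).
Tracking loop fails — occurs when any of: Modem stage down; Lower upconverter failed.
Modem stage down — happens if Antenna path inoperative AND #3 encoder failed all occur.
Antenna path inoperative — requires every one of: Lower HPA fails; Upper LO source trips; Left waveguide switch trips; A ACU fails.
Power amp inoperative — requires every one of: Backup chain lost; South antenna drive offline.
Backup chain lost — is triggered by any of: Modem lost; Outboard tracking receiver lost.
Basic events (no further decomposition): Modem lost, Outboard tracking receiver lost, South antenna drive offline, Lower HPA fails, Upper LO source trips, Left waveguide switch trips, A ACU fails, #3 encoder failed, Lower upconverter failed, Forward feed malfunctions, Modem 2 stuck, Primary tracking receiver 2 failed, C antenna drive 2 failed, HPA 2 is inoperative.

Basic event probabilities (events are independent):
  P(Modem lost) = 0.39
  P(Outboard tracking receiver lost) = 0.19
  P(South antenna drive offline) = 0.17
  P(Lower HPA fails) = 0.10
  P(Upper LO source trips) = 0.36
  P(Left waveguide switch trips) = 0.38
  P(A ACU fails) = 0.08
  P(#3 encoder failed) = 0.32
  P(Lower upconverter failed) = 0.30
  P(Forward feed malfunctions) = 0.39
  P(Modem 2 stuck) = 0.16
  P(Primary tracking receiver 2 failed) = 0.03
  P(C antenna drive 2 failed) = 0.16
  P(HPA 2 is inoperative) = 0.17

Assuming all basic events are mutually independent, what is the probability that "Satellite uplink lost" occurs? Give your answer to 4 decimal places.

P(Backup chain lost) [OR] = 1 − (1−0.39) × (1−0.19) = 0.505900
P(Power amp inoperative) [AND] = 0.505900 × 0.17 = 0.086003
P(Antenna path inoperative) [AND] = 0.10 × 0.36 × 0.38 × 0.08 = 0.001094
P(Modem stage down) [AND] = 0.001094 × 0.32 = 0.000350
P(Tracking loop fails) [OR] = 1 − (1−0.000350) × (1−0.30) = 0.300245
P(Transmit chain fails) [OR] = 1 − (1−0.39) × (1−0.16) = 0.487600
P(Backup chain 2 unavailable) [AND] = 0.03 × 0.16 = 0.004800
P(Power amp 2 fails) [OR] = 1 − (1−0.004800) × (1−0.17) = 0.173984
P(Satellite uplink lost) [OR] = 1 − (1−0.086003) × (1−0.300245) × (1−0.487600) × (1−0.173984) = 0.729300
Rounded to 4 decimal places: P(Satellite uplink lost) ≈ 0.7293.

0.7293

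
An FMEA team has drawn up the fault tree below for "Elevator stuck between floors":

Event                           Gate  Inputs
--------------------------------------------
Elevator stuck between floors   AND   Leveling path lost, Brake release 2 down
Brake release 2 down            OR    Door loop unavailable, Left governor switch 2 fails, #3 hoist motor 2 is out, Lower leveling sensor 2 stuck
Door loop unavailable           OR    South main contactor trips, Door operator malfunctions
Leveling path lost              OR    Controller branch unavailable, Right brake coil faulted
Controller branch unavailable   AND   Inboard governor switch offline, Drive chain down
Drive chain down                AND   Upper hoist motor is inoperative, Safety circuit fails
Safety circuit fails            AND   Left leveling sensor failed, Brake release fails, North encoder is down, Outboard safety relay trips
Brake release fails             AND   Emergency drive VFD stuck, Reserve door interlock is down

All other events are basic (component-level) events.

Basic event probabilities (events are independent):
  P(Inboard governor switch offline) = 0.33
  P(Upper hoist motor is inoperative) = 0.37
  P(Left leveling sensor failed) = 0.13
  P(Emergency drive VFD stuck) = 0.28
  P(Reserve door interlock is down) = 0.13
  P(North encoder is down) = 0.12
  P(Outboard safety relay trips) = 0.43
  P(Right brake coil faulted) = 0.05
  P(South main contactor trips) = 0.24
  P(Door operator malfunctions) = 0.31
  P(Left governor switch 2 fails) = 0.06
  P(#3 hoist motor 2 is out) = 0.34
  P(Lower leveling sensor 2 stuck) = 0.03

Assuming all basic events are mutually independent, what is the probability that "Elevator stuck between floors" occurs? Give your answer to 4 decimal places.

P(Brake release fails) [AND] = 0.28 × 0.13 = 0.036400
P(Safety circuit fails) [AND] = 0.13 × 0.036400 × 0.12 × 0.43 = 0.000244
P(Drive chain down) [AND] = 0.37 × 0.000244 = 0.000090
P(Controller branch unavailable) [AND] = 0.33 × 0.000090 = 0.000030
P(Leveling path lost) [OR] = 1 − (1−0.000030) × (1−0.05) = 0.050029
P(Door loop unavailable) [OR] = 1 − (1−0.24) × (1−0.31) = 0.475600
P(Brake release 2 down) [OR] = 1 − (1−0.475600) × (1−0.06) × (1−0.34) × (1−0.03) = 0.684422
P(Elevator stuck between floors) [AND] = 0.050029 × 0.684422 = 0.034241
Rounded to 4 decimal places: P(Elevator stuck between floors) ≈ 0.0342.

0.0342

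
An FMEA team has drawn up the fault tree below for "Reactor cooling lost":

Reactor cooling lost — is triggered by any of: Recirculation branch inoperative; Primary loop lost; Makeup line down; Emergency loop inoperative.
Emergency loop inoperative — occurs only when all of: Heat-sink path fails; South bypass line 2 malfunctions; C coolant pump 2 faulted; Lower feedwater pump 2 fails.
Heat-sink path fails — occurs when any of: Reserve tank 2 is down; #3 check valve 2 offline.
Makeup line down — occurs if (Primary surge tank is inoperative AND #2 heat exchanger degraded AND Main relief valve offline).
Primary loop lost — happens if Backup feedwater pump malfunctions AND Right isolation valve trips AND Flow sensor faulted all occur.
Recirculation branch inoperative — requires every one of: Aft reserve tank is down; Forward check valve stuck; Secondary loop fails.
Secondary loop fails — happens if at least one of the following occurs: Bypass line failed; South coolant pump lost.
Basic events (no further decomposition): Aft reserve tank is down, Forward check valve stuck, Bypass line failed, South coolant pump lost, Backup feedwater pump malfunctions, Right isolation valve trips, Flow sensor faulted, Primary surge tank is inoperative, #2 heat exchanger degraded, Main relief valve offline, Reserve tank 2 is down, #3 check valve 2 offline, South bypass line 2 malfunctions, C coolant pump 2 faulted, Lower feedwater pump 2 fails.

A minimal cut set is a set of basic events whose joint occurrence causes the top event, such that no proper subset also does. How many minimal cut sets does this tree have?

6

Secondary loop fails [OR]: union of children's cut sets → 2 cut set(s).
Recirculation branch inoperative [AND]: one cut set from each child combined → 1 × 1 × 2 = 2 cut set(s).
Primary loop lost [AND]: one cut set from each child combined → 1 × 1 × 1 = 1 cut set(s).
Makeup line down [AND]: one cut set from each child combined → 1 × 1 × 1 = 1 cut set(s).
Heat-sink path fails [OR]: union of children's cut sets → 2 cut set(s).
Emergency loop inoperative [AND]: one cut set from each child combined → 2 × 1 × 1 × 1 = 2 cut set(s).
Reactor cooling lost [OR]: union of children's cut sets → 6 cut set(s).
Minimal cut sets: {Aft reserve tank is down, Bypass line failed, Forward check valve stuck}; {Aft reserve tank is down, Forward check valve stuck, South coolant pump lost}; {Backup feedwater pump malfunctions, Flow sensor faulted, Right isolation valve trips}; {#2 heat exchanger degraded, Main relief valve offline, Primary surge tank is inoperative}; {C coolant pump 2 faulted, Lower feedwater pump 2 fails, Reserve tank 2 is down, South bypass line 2 malfunctions}; {#3 check valve 2 offline, C coolant pump 2 faulted, Lower feedwater pump 2 fails, South bypass line 2 malfunctions}.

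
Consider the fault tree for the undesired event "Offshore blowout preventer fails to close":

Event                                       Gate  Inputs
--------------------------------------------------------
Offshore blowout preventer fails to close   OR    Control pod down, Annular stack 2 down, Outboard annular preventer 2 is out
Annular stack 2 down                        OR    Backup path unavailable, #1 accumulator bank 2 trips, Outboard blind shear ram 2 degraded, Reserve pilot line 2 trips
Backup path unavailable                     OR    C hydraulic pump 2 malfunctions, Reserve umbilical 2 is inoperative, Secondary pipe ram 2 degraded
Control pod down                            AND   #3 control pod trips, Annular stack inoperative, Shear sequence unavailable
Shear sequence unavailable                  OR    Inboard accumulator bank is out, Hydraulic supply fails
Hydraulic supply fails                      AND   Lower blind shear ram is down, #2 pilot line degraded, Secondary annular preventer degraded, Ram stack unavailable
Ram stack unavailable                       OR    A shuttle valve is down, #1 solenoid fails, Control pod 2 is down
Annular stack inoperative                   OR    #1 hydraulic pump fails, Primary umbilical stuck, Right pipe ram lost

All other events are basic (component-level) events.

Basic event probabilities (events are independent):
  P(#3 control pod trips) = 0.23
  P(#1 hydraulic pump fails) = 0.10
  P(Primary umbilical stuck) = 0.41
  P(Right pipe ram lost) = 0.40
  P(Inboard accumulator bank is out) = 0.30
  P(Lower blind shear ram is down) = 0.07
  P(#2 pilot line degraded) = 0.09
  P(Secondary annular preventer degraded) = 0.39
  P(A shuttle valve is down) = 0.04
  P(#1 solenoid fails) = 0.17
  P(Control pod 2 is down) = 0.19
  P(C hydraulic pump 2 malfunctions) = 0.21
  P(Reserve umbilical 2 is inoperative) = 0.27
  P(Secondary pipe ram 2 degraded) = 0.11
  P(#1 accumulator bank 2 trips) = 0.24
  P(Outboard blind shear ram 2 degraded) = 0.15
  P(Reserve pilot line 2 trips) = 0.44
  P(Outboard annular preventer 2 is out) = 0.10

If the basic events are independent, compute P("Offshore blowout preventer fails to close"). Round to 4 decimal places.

P(Annular stack inoperative) [OR] = 1 − (1−0.10) × (1−0.41) × (1−0.40) = 0.681400
P(Ram stack unavailable) [OR] = 1 − (1−0.04) × (1−0.17) × (1−0.19) = 0.354592
P(Hydraulic supply fails) [AND] = 0.07 × 0.09 × 0.39 × 0.354592 = 0.000871
P(Shear sequence unavailable) [OR] = 1 − (1−0.30) × (1−0.000871) = 0.300610
P(Control pod down) [AND] = 0.23 × 0.681400 × 0.300610 = 0.047112
P(Backup path unavailable) [OR] = 1 − (1−0.21) × (1−0.27) × (1−0.11) = 0.486737
P(Annular stack 2 down) [OR] = 1 − (1−0.486737) × (1−0.24) × (1−0.15) × (1−0.44) = 0.814322
P(Offshore blowout preventer fails to close) [OR] = 1 − (1−0.047112) × (1−0.814322) × (1−0.10) = 0.840763
Rounded to 4 decimal places: P(Offshore blowout preventer fails to close) ≈ 0.8408.

0.8408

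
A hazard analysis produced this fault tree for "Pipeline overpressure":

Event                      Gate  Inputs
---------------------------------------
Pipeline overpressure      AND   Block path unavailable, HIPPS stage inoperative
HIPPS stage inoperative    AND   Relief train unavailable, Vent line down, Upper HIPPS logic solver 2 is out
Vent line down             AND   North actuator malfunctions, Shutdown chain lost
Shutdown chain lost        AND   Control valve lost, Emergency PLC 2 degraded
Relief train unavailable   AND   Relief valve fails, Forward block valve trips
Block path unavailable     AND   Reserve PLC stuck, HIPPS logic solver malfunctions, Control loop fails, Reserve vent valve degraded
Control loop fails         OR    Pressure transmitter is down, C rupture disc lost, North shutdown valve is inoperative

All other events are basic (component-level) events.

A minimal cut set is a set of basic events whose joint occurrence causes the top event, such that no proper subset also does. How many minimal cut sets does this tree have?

3

Control loop fails [OR]: union of children's cut sets → 3 cut set(s).
Block path unavailable [AND]: one cut set from each child combined → 1 × 1 × 3 × 1 = 3 cut set(s).
Relief train unavailable [AND]: one cut set from each child combined → 1 × 1 = 1 cut set(s).
Shutdown chain lost [AND]: one cut set from each child combined → 1 × 1 = 1 cut set(s).
Vent line down [AND]: one cut set from each child combined → 1 × 1 = 1 cut set(s).
HIPPS stage inoperative [AND]: one cut set from each child combined → 1 × 1 × 1 = 1 cut set(s).
Pipeline overpressure [AND]: one cut set from each child combined → 3 × 1 = 3 cut set(s).
Minimal cut sets: {Control valve lost, Emergency PLC 2 degraded, Forward block valve trips, HIPPS logic solver malfunctions, North actuator malfunctions, Pressure transmitter is down, Relief valve fails, Reserve PLC stuck, Reserve vent valve degraded, Upper HIPPS logic solver 2 is out}; {C rupture disc lost, Control valve lost, Emergency PLC 2 degraded, Forward block valve trips, HIPPS logic solver malfunctions, North actuator malfunctions, Relief valve fails, Reserve PLC stuck, Reserve vent valve degraded, Upper HIPPS logic solver 2 is out}; {Control valve lost, Emergency PLC 2 degraded, Forward block valve trips, HIPPS logic solver malfunctions, North actuator malfunctions, North shutdown valve is inoperative, Relief valve fails, Reserve PLC stuck, Reserve vent valve degraded, Upper HIPPS logic solver 2 is out}.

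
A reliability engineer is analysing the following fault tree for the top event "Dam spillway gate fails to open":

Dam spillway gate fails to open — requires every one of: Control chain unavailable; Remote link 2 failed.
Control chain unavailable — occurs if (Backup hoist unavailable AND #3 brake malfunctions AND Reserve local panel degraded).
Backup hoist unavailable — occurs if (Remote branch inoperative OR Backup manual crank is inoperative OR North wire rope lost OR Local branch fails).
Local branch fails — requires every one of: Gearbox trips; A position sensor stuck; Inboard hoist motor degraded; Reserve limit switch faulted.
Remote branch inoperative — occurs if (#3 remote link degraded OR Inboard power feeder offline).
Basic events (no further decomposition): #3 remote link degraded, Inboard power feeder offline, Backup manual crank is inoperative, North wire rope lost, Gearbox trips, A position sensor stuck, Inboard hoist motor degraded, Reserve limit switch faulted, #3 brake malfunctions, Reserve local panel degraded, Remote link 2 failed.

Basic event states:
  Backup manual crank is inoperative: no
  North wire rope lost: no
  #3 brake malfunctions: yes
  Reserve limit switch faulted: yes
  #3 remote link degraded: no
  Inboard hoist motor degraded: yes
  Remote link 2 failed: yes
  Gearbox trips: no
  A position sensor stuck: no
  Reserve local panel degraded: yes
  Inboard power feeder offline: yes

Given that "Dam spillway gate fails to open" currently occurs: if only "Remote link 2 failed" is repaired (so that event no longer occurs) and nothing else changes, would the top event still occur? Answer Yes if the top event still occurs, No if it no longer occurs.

No

Counterfactual: set "Remote link 2 failed" to not occurred.
Remote branch inoperative [OR]: #3 remote link degraded=not, Inboard power feeder offline=occurs → at least one input occurs → occurs.
Local branch fails [AND]: Gearbox trips=not, A position sensor stuck=not, Inboard hoist motor degraded=occurs, Reserve limit switch faulted=occurs → not all inputs occur → does not occur.
Backup hoist unavailable [OR]: Remote branch inoperative=occurs, Backup manual crank is inoperative=not, North wire rope lost=not, Local branch fails=not → at least one input occurs → occurs.
Control chain unavailable [AND]: Backup hoist unavailable=occurs, #3 brake malfunctions=occurs, Reserve local panel degraded=occurs → all inputs occur → occurs.
Dam spillway gate fails to open [AND]: Control chain unavailable=occurs, Remote link 2 failed=not → not all inputs occur → does not occur.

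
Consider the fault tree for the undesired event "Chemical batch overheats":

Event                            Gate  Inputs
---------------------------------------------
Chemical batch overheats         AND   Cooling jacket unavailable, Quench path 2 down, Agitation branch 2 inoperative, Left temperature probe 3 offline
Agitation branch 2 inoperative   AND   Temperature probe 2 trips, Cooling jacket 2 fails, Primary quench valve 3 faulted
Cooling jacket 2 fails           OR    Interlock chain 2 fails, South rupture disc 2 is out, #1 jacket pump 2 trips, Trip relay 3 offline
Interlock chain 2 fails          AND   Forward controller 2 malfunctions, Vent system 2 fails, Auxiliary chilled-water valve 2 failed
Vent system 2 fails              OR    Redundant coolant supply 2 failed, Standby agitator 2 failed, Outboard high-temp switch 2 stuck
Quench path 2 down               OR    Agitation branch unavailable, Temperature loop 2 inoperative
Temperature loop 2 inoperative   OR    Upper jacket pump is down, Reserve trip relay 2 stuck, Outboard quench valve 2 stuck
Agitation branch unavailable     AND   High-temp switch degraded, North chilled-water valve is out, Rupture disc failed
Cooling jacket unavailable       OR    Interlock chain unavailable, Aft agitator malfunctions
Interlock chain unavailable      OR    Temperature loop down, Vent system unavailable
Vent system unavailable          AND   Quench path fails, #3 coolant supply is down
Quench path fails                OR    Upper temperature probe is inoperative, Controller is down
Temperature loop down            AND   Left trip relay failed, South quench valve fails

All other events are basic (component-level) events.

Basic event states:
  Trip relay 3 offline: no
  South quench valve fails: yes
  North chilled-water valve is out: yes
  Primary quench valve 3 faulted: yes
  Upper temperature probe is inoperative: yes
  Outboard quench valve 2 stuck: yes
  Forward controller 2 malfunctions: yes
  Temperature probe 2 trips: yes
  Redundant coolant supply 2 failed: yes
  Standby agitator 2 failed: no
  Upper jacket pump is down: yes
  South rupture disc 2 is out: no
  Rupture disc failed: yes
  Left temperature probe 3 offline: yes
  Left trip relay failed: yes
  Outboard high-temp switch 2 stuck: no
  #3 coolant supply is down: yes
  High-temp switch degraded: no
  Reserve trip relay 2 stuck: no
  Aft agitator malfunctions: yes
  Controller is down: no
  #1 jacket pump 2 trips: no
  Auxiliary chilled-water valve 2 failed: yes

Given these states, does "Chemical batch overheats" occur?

Yes

Temperature loop down [AND]: Left trip relay failed=occurs, South quench valve fails=occurs → all inputs occur → occurs.
Quench path fails [OR]: Upper temperature probe is inoperative=occurs, Controller is down=not → at least one input occurs → occurs.
Vent system unavailable [AND]: Quench path fails=occurs, #3 coolant supply is down=occurs → all inputs occur → occurs.
Interlock chain unavailable [OR]: Temperature loop down=occurs, Vent system unavailable=occurs → at least one input occurs → occurs.
Cooling jacket unavailable [OR]: Interlock chain unavailable=occurs, Aft agitator malfunctions=occurs → at least one input occurs → occurs.
Agitation branch unavailable [AND]: High-temp switch degraded=not, North chilled-water valve is out=occurs, Rupture disc failed=occurs → not all inputs occur → does not occur.
Temperature loop 2 inoperative [OR]: Upper jacket pump is down=occurs, Reserve trip relay 2 stuck=not, Outboard quench valve 2 stuck=occurs → at least one input occurs → occurs.
Quench path 2 down [OR]: Agitation branch unavailable=not, Temperature loop 2 inoperative=occurs → at least one input occurs → occurs.
Vent system 2 fails [OR]: Redundant coolant supply 2 failed=occurs, Standby agitator 2 failed=not, Outboard high-temp switch 2 stuck=not → at least one input occurs → occurs.
Interlock chain 2 fails [AND]: Forward controller 2 malfunctions=occurs, Vent system 2 fails=occurs, Auxiliary chilled-water valve 2 failed=occurs → all inputs occur → occurs.
Cooling jacket 2 fails [OR]: Interlock chain 2 fails=occurs, South rupture disc 2 is out=not, #1 jacket pump 2 trips=not, Trip relay 3 offline=not → at least one input occurs → occurs.
Agitation branch 2 inoperative [AND]: Temperature probe 2 trips=occurs, Cooling jacket 2 fails=occurs, Primary quench valve 3 faulted=occurs → all inputs occur → occurs.
Chemical batch overheats [AND]: Cooling jacket unavailable=occurs, Quench path 2 down=occurs, Agitation branch 2 inoperative=occurs, Left temperature probe 3 offline=occurs → all inputs occur → occurs.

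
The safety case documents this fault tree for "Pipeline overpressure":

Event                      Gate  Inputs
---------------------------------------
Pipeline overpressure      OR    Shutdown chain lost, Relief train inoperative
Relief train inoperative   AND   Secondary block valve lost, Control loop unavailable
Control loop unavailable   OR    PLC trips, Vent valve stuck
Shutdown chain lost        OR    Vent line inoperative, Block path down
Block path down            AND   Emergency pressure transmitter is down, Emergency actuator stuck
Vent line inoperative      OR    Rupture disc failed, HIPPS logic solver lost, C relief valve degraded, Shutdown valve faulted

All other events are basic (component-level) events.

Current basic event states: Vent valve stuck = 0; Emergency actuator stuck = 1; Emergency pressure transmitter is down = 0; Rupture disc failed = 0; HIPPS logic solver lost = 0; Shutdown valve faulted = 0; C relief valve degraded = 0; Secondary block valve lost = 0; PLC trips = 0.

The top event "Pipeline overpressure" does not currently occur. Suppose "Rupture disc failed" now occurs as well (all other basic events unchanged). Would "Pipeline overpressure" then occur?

Yes

Counterfactual: set "Rupture disc failed" to occurred.
Vent line inoperative [OR]: Rupture disc failed=occurs, HIPPS logic solver lost=not, C relief valve degraded=not, Shutdown valve faulted=not → at least one input occurs → occurs.
Block path down [AND]: Emergency pressure transmitter is down=not, Emergency actuator stuck=occurs → not all inputs occur → does not occur.
Shutdown chain lost [OR]: Vent line inoperative=occurs, Block path down=not → at least one input occurs → occurs.
Control loop unavailable [OR]: PLC trips=not, Vent valve stuck=not → no input occurs → does not occur.
Relief train inoperative [AND]: Secondary block valve lost=not, Control loop unavailable=not → not all inputs occur → does not occur.
Pipeline overpressure [OR]: Shutdown chain lost=occurs, Relief train inoperative=not → at least one input occurs → occurs.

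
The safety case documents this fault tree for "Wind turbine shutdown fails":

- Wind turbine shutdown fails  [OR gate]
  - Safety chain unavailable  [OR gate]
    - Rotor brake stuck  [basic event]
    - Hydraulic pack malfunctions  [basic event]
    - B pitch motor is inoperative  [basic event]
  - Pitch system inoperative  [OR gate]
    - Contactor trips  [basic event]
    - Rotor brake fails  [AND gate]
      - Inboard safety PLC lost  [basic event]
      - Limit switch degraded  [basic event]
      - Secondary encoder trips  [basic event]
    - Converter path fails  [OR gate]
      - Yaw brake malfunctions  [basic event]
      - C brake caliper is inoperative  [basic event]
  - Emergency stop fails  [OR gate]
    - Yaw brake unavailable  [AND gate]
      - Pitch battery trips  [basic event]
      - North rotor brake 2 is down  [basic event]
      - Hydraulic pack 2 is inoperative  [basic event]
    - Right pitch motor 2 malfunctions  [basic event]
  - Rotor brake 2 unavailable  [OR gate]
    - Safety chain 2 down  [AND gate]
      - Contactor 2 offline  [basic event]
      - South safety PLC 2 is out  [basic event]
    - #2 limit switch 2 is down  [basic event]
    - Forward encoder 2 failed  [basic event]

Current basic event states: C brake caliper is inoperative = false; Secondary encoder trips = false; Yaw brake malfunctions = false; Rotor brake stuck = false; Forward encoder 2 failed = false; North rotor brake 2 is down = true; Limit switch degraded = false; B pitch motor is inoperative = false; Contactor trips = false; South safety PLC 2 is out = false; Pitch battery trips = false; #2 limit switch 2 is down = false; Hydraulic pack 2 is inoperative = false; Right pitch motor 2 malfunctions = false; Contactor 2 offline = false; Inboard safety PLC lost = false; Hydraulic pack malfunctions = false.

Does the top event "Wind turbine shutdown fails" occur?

Safety chain unavailable [OR]: Rotor brake stuck=not, Hydraulic pack malfunctions=not, B pitch motor is inoperative=not → no input occurs → does not occur.
Rotor brake fails [AND]: Inboard safety PLC lost=not, Limit switch degraded=not, Secondary encoder trips=not → not all inputs occur → does not occur.
Converter path fails [OR]: Yaw brake malfunctions=not, C brake caliper is inoperative=not → no input occurs → does not occur.
Pitch system inoperative [OR]: Contactor trips=not, Rotor brake fails=not, Converter path fails=not → no input occurs → does not occur.
Yaw brake unavailable [AND]: Pitch battery trips=not, North rotor brake 2 is down=occurs, Hydraulic pack 2 is inoperative=not → not all inputs occur → does not occur.
Emergency stop fails [OR]: Yaw brake unavailable=not, Right pitch motor 2 malfunctions=not → no input occurs → does not occur.
Safety chain 2 down [AND]: Contactor 2 offline=not, South safety PLC 2 is out=not → not all inputs occur → does not occur.
Rotor brake 2 unavailable [OR]: Safety chain 2 down=not, #2 limit switch 2 is down=not, Forward encoder 2 failed=not → no input occurs → does not occur.
Wind turbine shutdown fails [OR]: Safety chain unavailable=not, Pitch system inoperative=not, Emergency stop fails=not, Rotor brake 2 unavailable=not → no input occurs → does not occur.

No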